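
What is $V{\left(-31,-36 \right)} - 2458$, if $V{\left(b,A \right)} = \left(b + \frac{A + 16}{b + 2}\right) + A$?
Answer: $- \frac{73205}{29} \approx -2524.3$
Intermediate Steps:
$V{\left(b,A \right)} = A + b + \frac{16 + A}{2 + b}$ ($V{\left(b,A \right)} = \left(b + \frac{16 + A}{2 + b}\right) + A = A + b + \frac{16 + A}{2 + b}$)
$V{\left(-31,-36 \right)} - 2458 = \frac{16 + \left(-31\right)^{2} + 2 \left(-31\right) + 3 \left(-36\right) - -1116}{2 - 31} - 2458 = \frac{16 + 961 - 62 - 108 + 1116}{-29} - 2458 = \left(- \frac{1}{29}\right) 1923 - 2458 = - \frac{1923}{29} - 2458 = - \frac{73205}{29}$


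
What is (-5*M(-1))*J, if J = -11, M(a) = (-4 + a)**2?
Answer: 1375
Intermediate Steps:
(-5*M(-1))*J = -5*(-4 - 1)**2*(-11) = -5*(-5)**2*(-11) = -5*25*(-11) = -125*(-11) = 1375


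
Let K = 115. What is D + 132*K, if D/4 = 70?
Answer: 15460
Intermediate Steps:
D = 280 (D = 4*70 = 280)
D + 132*K = 280 + 132*115 = 280 + 15180 = 15460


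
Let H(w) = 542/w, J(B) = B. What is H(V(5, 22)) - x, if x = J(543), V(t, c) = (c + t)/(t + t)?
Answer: -9241/27 ≈ -342.26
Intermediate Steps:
V(t, c) = (c + t)/(2*t) (V(t, c) = (c + t)/((2*t)) = (c + t)*(1/(2*t)) = (c + t)/(2*t))
x = 543
H(V(5, 22)) - x = 542/(((½)*(22 + 5)/5)) - 1*543 = 542/(((½)*(⅕)*27)) - 543 = 542/(27/10) - 543 = 542*(10/27) - 543 = 5420/27 - 543 = -9241/27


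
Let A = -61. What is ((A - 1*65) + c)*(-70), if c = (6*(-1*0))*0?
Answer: 8820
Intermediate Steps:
c = 0 (c = (6*0)*0 = 0*0 = 0)
((A - 1*65) + c)*(-70) = ((-61 - 1*65) + 0)*(-70) = ((-61 - 65) + 0)*(-70) = (-126 + 0)*(-70) = -126*(-70) = 8820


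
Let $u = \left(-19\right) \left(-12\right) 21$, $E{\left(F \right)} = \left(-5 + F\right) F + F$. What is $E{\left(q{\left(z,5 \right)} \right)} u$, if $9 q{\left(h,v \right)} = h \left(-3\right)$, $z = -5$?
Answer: $-18620$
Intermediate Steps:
$q{\left(h,v \right)} = - \frac{h}{3}$ ($q{\left(h,v \right)} = \frac{h \left(-3\right)}{9} = \frac{\left(-3\right) h}{9} = - \frac{h}{3}$)
$E{\left(F \right)} = F + F \left(-5 + F\right)$ ($E{\left(F \right)} = F \left(-5 + F\right) + F = F + F \left(-5 + F\right)$)
$u = 4788$ ($u = 228 \cdot 21 = 4788$)
$E{\left(q{\left(z,5 \right)} \right)} u = \left(- \frac{1}{3}\right) \left(-5\right) \left(-4 - - \frac{5}{3}\right) 4788 = \frac{5 \left(-4 + \frac{5}{3}\right)}{3} \cdot 4788 = \frac{5}{3} \left(- \frac{7}{3}\right) 4788 = \left(- \frac{35}{9}\right) 4788 = -18620$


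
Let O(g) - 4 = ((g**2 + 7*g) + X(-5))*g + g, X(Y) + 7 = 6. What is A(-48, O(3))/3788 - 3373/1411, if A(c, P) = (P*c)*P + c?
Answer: -152822315/1336217 ≈ -114.37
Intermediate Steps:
X(Y) = -1 (X(Y) = -7 + 6 = -1)
O(g) = 4 + g + g*(-1 + g**2 + 7*g) (O(g) = 4 + (((g**2 + 7*g) - 1)*g + g) = 4 + ((-1 + g**2 + 7*g)*g + g) = 4 + (g*(-1 + g**2 + 7*g) + g) = 4 + (g + g*(-1 + g**2 + 7*g)) = 4 + g + g*(-1 + g**2 + 7*g))
A(c, P) = c + c*P**2 (A(c, P) = c*P**2 + c = c + c*P**2)
A(-48, O(3))/3788 - 3373/1411 = -48*(1 + (4 + 3**3 + 7*3**2)**2)/3788 - 3373/1411 = -48*(1 + (4 + 27 + 7*9)**2)*(1/3788) - 3373*1/1411 = -48*(1 + (4 + 27 + 63)**2)*(1/3788) - 3373/1411 = -48*(1 + 94**2)*(1/3788) - 3373/1411 = -48*(1 + 8836)*(1/3788) - 3373/1411 = -48*8837*(1/3788) - 3373/1411 = -424176*1/3788 - 3373/1411 = -106044/947 - 3373/1411 = -152822315/1336217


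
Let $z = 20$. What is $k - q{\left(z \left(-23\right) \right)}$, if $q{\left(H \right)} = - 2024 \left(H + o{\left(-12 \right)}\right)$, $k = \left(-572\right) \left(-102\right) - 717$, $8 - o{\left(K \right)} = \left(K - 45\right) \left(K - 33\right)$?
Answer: $-6048781$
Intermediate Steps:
$o{\left(K \right)} = 8 - \left(-45 + K\right) \left(-33 + K\right)$ ($o{\left(K \right)} = 8 - \left(K - 45\right) \left(K - 33\right) = 8 - \left(-45 + K\right) \left(-33 + K\right)$)
$k = 57627$ ($k = 58344 - 717 = 57627$)
$q{\left(H \right)} = 5175368 - 2024 H$ ($q{\left(H \right)} = - 2024 \left(H - 2557\right) = - 2024 \left(-2557 + H\right) = 5175368 - 2024 H$)
$k - q{\left(z \left(-23\right) \right)} = 57627 - \left(5175368 - 2024 \cdot 20 \left(-23\right)\right) = 57627 - \left(5175368 - -931040\right) = 57627 - \left(5175368 + 931040\right) = 57627 - 6106408 = -6048781$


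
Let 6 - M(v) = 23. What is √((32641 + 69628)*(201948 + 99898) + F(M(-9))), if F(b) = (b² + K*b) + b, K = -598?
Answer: 2*√7717374753 ≈ 1.7570e+5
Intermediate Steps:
M(v) = -17 (M(v) = 6 - 1*23 = 6 - 23 = -17)
F(b) = b² - 597*b (F(b) = (b² - 598*b) + b = b² - 597*b)
√((32641 + 69628)*(201948 + 99898) + F(M(-9))) = √((32641 + 69628)*(201948 + 99898) - 17*(-597 - 17)) = √(102269*301846 - 17*(-614)) = √(30869488574 + 10438) = √30869499012 = 2*√7717374753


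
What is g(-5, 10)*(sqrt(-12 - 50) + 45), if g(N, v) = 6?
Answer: 270 + 6*I*sqrt(62) ≈ 270.0 + 47.244*I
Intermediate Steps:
g(-5, 10)*(sqrt(-12 - 50) + 45) = 6*(sqrt(-12 - 50) + 45) = 6*(sqrt(-62) + 45) = 6*(I*sqrt(62) + 45) = 6*(45 + I*sqrt(62)) = 270 + 6*I*sqrt(62)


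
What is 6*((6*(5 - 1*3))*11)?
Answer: 792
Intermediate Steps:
6*((6*(5 - 1*3))*11) = 6*((6*(5 - 3))*11) = 6*((6*2)*11) = 6*(12*11) = 6*132 = 792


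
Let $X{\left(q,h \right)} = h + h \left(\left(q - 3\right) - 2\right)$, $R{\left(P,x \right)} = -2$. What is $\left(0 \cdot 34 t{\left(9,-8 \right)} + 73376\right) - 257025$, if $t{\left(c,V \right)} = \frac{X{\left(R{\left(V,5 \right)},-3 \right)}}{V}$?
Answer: $-183649$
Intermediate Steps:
$X{\left(q,h \right)} = h + h \left(-5 + q\right)$ ($X{\left(q,h \right)} = h + h \left(\left(-3 + q\right) - 2\right) = h + h \left(-5 + q\right)$)
$t{\left(c,V \right)} = \frac{18}{V}$ ($t{\left(c,V \right)} = \frac{\left(-3\right) \left(-4 - 2\right)}{V} = \frac{\left(-3\right) \left(-6\right)}{V} = \frac{18}{V}$)
$\left(0 \cdot 34 t{\left(9,-8 \right)} + 73376\right) - 257025 = \left(0 \cdot 34 \frac{18}{-8} + 73376\right) - 257025 = \left(0 \cdot 18 \left(- \frac{1}{8}\right) + 73376\right) - 257025 = \left(0 \left(- \frac{9}{4}\right) + 73376\right) - 257025 = \left(0 + 73376\right) - 257025 = 73376 - 257025 = -183649$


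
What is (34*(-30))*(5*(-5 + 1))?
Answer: 20400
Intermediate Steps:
(34*(-30))*(5*(-5 + 1)) = -5100*(-4) = -1020*(-20) = 20400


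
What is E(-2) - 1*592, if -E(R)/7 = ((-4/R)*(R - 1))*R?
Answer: -676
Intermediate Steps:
E(R) = -28 + 28*R (E(R) = -7*(-4/R)*(R - 1)*R = -7*(-4/R)*(-1 + R)*R = -7*(-4*(-1 + R)/R)*R = -7*(4 - 4*R) = -28 + 28*R)
E(-2) - 1*592 = (-28 + 28*(-2)) - 1*592 = (-28 - 56) - 592 = -84 - 592 = -676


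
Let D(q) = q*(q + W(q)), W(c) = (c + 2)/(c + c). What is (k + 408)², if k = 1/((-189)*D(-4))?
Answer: 1337906309041/8037225 ≈ 1.6646e+5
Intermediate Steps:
W(c) = (2 + c)/(2*c) (W(c) = (2 + c)/((2*c)) = (2 + c)*(1/(2*c)) = (2 + c)/(2*c))
D(q) = q*(q + (2 + q)/(2*q))
k = -1/2835 (k = 1/((-189)*(1 + (-4)² + (½)*(-4))) = -1/(189*(1 + 16 - 2)) = -1/189/15 = -1/189*1/15 = -1/2835 ≈ -0.00035273)
(k + 408)² = (-1/2835 + 408)² = (1156679/2835)² = 1337906309041/8037225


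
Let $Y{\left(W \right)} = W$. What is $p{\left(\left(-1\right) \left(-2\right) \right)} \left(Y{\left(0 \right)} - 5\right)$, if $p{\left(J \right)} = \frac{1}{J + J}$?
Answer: $- \frac{5}{4} \approx -1.25$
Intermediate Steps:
$p{\left(J \right)} = \frac{1}{2 J}$
$p{\left(\left(-1\right) \left(-2\right) \right)} \left(Y{\left(0 \right)} - 5\right) = \frac{1}{2 \left(\left(-1\right) \left(-2\right)\right)} \left(0 - 5\right) = \frac{1}{2 \cdot 2} \left(-5\right) = \frac{1}{2} \cdot \frac{1}{2} \left(-5\right) = \frac{1}{4} \left(-5\right) = - \frac{5}{4}$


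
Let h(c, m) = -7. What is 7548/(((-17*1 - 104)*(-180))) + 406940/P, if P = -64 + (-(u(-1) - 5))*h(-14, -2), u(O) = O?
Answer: -369264713/96195 ≈ -3838.7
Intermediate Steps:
P = -106 (P = -64 - (-1 - 5)*(-7) = -64 - 1*(-6)*(-7) = -64 + 6*(-7) = -64 - 42 = -106)
7548/(((-17*1 - 104)*(-180))) + 406940/P = 7548/(((-17*1 - 104)*(-180))) + 406940/(-106) = 7548/(((-17 - 104)*(-180))) + 406940*(-1/106) = 7548/((-121*(-180))) - 203470/53 = 7548/21780 - 203470/53 = 7548*(1/21780) - 203470/53 = 629/1815 - 203470/53 = -369264713/96195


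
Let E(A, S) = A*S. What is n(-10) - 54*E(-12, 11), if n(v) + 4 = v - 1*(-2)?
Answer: 7116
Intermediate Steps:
n(v) = -2 + v (n(v) = -4 + (v - 1*(-2)) = -4 + (v + 2) = -4 + (2 + v) = -2 + v)
n(-10) - 54*E(-12, 11) = (-2 - 10) - (-648)*11 = -12 - 54*(-132) = -12 + 7128 = 7116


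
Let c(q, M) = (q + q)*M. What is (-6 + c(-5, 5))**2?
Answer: 3136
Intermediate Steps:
c(q, M) = 2*M*q (c(q, M) = (2*q)*M = 2*M*q)
(-6 + c(-5, 5))**2 = (-6 + 2*5*(-5))**2 = (-6 - 50)**2 = (-56)**2 = 3136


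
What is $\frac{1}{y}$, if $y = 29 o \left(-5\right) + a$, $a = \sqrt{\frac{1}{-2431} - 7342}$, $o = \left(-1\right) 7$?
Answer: $\frac{2467465}{2522325378} - \frac{i \sqrt{43389467693}}{2522325378} \approx 0.00097825 - 8.2583 \cdot 10^{-5} i$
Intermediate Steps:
$o = -7$
$a = \frac{i \sqrt{43389467693}}{2431}$ ($a = \sqrt{- \frac{1}{2431} - 7342} = \sqrt{- \frac{17848403}{2431}} = \frac{i \sqrt{43389467693}}{2431} \approx 85.685 i$)
$y = 1015 + \frac{i \sqrt{43389467693}}{2431}$ ($y = 29 \left(-7\right) \left(-5\right) + \frac{i \sqrt{43389467693}}{2431} = \left(-203\right) \left(-5\right) + \frac{i \sqrt{43389467693}}{2431} = 1015 + \frac{i \sqrt{43389467693}}{2431} \approx 1015.0 + 85.685 i$)
$\frac{1}{y} = \frac{1}{1015 + \frac{i \sqrt{43389467693}}{2431}}$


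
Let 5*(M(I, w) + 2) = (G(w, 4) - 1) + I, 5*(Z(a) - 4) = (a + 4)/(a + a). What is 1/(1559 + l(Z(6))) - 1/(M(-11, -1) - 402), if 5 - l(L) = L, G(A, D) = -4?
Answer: 59011/19054924 ≈ 0.0030969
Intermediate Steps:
Z(a) = 4 + (4 + a)/(10*a) (Z(a) = 4 + ((a + 4)/(a + a))/5 = 4 + ((4 + a)/((2*a)))/5 = 4 + ((4 + a)*(1/(2*a)))/5 = 4 + ((4 + a)/(2*a))/5 = 4 + (4 + a)/(10*a))
l(L) = 5 - L
M(I, w) = -3 + I/5 (M(I, w) = -2 + ((-4 - 1) + I)/5 = -2 + (-5 + I)/5 = -2 + (-1 + I/5) = -3 + I/5)
1/(1559 + l(Z(6))) - 1/(M(-11, -1) - 402) = 1/(1559 + (5 - (4 + 41*6)/(10*6))) - 1/((-3 + (1/5)*(-11)) - 402) = 1/(1559 + (5 - (4 + 246)/(10*6))) - 1/((-3 - 11/5) - 402) = 1/(1559 + (5 - 250/(10*6))) - 1/(-26/5 - 402) = 1/(1559 + (5 - 1*25/6)) - 1/(-2036/5) = 1/(1559 + (5 - 25/6)) - 1*(-5/2036) = 1/(1559 + 5/6) + 5/2036 = 1/(9359/6) + 5/2036 = 6/9359 + 5/2036 = 59011/19054924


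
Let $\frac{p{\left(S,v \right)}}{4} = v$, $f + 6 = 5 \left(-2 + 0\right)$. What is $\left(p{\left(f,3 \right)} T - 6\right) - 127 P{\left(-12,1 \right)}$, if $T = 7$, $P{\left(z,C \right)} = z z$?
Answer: $-18210$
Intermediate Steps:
$P{\left(z,C \right)} = z^{2}$
$f = -16$ ($f = -6 + 5 \left(-2 + 0\right) = -6 + 5 \left(-2\right) = -6 - 10 = -16$)
$p{\left(S,v \right)} = 4 v$
$\left(p{\left(f,3 \right)} T - 6\right) - 127 P{\left(-12,1 \right)} = \left(4 \cdot 3 \cdot 7 - 6\right) - 127 \left(-12\right)^{2} = \left(12 \cdot 7 - 6\right) - 18288 = \left(84 - 6\right) - 18288 = 78 - 18288 = -18210$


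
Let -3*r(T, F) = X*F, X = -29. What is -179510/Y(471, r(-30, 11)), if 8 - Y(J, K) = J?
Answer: 179510/463 ≈ 387.71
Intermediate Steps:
r(T, F) = 29*F/3 (r(T, F) = -(-29)*F/3 = 29*F/3)
Y(J, K) = 8 - J
-179510/Y(471, r(-30, 11)) = -179510/(8 - 1*471) = -179510/(8 - 471) = -179510/(-463) = -179510*(-1/463) = 179510/463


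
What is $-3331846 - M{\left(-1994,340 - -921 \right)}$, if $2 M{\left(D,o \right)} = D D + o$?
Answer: $- \frac{10640989}{2} \approx -5.3205 \cdot 10^{6}$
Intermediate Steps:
$M{\left(D,o \right)} = \frac{o}{2} + \frac{D^{2}}{2}$ ($M{\left(D,o \right)} = \frac{D D + o}{2} = \frac{D^{2} + o}{2} = \frac{o + D^{2}}{2} = \frac{o}{2} + \frac{D^{2}}{2}$)
$-3331846 - M{\left(-1994,340 - -921 \right)} = -3331846 - \left(\frac{340 - -921}{2} + \frac{\left(-1994\right)^{2}}{2}\right) = -3331846 - \left(\frac{340 + 921}{2} + \frac{1}{2} \cdot 3976036\right) = -3331846 - \left(\frac{1}{2} \cdot 1261 + 1988018\right) = -3331846 - \left(\frac{1261}{2} + 1988018\right) = -3331846 - \frac{3977297}{2} = - \frac{10640989}{2}$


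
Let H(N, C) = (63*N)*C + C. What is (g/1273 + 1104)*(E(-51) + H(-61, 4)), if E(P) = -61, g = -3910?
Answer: -21623465778/1273 ≈ -1.6986e+7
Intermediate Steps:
H(N, C) = C + 63*C*N (H(N, C) = 63*C*N + C = C + 63*C*N)
(g/1273 + 1104)*(E(-51) + H(-61, 4)) = (-3910/1273 + 1104)*(-61 + 4*(1 + 63*(-61))) = (-3910*1/1273 + 1104)*(-61 + 4*(1 - 3843)) = (-3910/1273 + 1104)*(-61 + 4*(-3842)) = 1401482*(-61 - 15368)/1273 = (1401482/1273)*(-15429) = -21623465778/1273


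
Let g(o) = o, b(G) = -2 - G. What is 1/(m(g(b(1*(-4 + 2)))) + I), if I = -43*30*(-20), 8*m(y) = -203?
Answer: 8/206197 ≈ 3.8798e-5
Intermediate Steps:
m(y) = -203/8 (m(y) = (1/8)*(-203) = -203/8)
I = 25800 (I = -1290*(-20) = 25800)
1/(m(g(b(1*(-4 + 2)))) + I) = 1/(-203/8 + 25800) = 1/(206197/8) = 8/206197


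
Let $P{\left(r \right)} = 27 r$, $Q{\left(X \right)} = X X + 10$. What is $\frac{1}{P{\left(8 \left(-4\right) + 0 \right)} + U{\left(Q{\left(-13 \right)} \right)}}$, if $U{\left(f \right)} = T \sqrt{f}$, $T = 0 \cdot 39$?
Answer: $- \frac{1}{864} \approx -0.0011574$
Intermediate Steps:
$T = 0$
$Q{\left(X \right)} = 10 + X^{2}$ ($Q{\left(X \right)} = X^{2} + 10 = 10 + X^{2}$)
$U{\left(f \right)} = 0$ ($U{\left(f \right)} = 0 \sqrt{f} = 0$)
$\frac{1}{P{\left(8 \left(-4\right) + 0 \right)} + U{\left(Q{\left(-13 \right)} \right)}} = \frac{1}{27 \left(8 \left(-4\right) + 0\right) + 0} = \frac{1}{27 \left(-32 + 0\right) + 0} = \frac{1}{27 \left(-32\right) + 0} = \frac{1}{-864 + 0} = \frac{1}{-864} = - \frac{1}{864}$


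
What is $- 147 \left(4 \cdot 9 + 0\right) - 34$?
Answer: $-5326$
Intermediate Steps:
$- 147 \left(4 \cdot 9 + 0\right) - 34 = - 147 \left(36 + 0\right) - 34 = \left(-147\right) 36 - 34 = -5292 - 34 = -5326$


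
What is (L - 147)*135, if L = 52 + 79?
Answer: -2160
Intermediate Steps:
L = 131
(L - 147)*135 = (131 - 147)*135 = -16*135 = -2160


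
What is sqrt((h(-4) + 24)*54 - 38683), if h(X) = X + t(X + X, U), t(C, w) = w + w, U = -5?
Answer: I*sqrt(38143) ≈ 195.3*I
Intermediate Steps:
t(C, w) = 2*w
h(X) = -10 + X (h(X) = X + 2*(-5) = X - 10 = -10 + X)
sqrt((h(-4) + 24)*54 - 38683) = sqrt(((-10 - 4) + 24)*54 - 38683) = sqrt((-14 + 24)*54 - 38683) = sqrt(10*54 - 38683) = sqrt(540 - 38683) = sqrt(-38143) = I*sqrt(38143)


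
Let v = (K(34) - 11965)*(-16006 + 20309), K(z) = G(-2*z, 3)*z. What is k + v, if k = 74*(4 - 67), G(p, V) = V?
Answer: -51051151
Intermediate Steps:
K(z) = 3*z
k = -4662 (k = 74*(-63) = -4662)
v = -51046489 (v = (3*34 - 11965)*(-16006 + 20309) = (102 - 11965)*4303 = -11863*4303 = -51046489)
k + v = -4662 - 51046489 = -51051151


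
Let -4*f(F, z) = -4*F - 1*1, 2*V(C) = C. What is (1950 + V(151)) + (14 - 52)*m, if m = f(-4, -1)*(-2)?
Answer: 3481/2 ≈ 1740.5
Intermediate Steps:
V(C) = C/2
f(F, z) = 1/4 + F (f(F, z) = -(-4*F - 1*1)/4 = -(-4*F - 1)/4 = -(-1 - 4*F)/4 = 1/4 + F)
m = 15/2 (m = (1/4 - 4)*(-2) = -15/4*(-2) = 15/2 ≈ 7.5000)
(1950 + V(151)) + (14 - 52)*m = (1950 + (1/2)*151) + (14 - 52)*(15/2) = (1950 + 151/2) - 38*15/2 = 4051/2 - 285 = 3481/2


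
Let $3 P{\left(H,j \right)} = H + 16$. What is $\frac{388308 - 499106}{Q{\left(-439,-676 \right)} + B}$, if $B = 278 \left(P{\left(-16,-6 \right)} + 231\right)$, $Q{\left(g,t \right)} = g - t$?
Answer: $- \frac{110798}{64455} \approx -1.719$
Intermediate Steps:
$P{\left(H,j \right)} = \frac{16}{3} + \frac{H}{3}$ ($P{\left(H,j \right)} = \frac{H + 16}{3} = \frac{16 + H}{3} = \frac{16}{3} + \frac{H}{3}$)
$B = 64218$ ($B = 278 \left(\left(\frac{16}{3} + \frac{1}{3} \left(-16\right)\right) + 231\right) = 278 \left(\left(\frac{16}{3} - \frac{16}{3}\right) + 231\right) = 278 \left(0 + 231\right) = 278 \cdot 231 = 64218$)
$\frac{388308 - 499106}{Q{\left(-439,-676 \right)} + B} = \frac{388308 - 499106}{\left(-439 - -676\right) + 64218} = - \frac{110798}{\left(-439 + 676\right) + 64218} = - \frac{110798}{237 + 64218} = - \frac{110798}{64455}$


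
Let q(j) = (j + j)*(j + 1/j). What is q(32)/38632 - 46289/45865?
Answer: -847106699/885928340 ≈ -0.95618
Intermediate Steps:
q(j) = 2*j*(j + 1/j) (q(j) = (2*j)*(j + 1/j) = 2*j*(j + 1/j))
q(32)/38632 - 46289/45865 = (2 + 2*32²)/38632 - 46289/45865 = (2 + 2*1024)*(1/38632) - 46289*1/45865 = (2 + 2048)*(1/38632) - 46289/45865 = 2050*(1/38632) - 46289/45865 = 1025/19316 - 46289/45865 = -847106699/885928340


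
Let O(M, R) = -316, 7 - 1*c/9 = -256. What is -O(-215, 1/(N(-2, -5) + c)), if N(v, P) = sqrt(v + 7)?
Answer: 316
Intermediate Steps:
N(v, P) = sqrt(7 + v)
c = 2367 (c = 63 - 9*(-256) = 63 + 2304 = 2367)
-O(-215, 1/(N(-2, -5) + c)) = -1*(-316) = 316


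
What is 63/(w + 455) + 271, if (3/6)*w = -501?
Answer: 148174/547 ≈ 270.88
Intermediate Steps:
w = -1002 (w = 2*(-501) = -1002)
63/(w + 455) + 271 = 63/(-1002 + 455) + 271 = 63/(-547) + 271 = -1/547*63 + 271 = -63/547 + 271 = 148174/547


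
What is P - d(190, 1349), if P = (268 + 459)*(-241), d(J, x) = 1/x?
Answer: -236354244/1349 ≈ -1.7521e+5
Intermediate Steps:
P = -175207 (P = 727*(-241) = -175207)
P - d(190, 1349) = -175207 - 1/1349 = -236354244/1349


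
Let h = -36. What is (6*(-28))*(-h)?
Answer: -6048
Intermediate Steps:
(6*(-28))*(-h) = (6*(-28))*(-1*(-36)) = -168*36 = -6048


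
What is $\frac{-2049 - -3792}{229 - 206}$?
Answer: $\frac{1743}{23} \approx 75.783$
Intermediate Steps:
$\frac{-2049 - -3792}{229 - 206} = \frac{-2049 + 3792}{23} = 1743 \cdot \frac{1}{23} = \frac{1743}{23}$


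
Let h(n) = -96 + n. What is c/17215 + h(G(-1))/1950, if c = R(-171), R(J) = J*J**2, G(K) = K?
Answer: -1950416261/6713850 ≈ -290.51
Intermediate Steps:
R(J) = J**3
c = -5000211 (c = (-171)**3 = -5000211)
c/17215 + h(G(-1))/1950 = -5000211/17215 + (-96 - 1)/1950 = -5000211*1/17215 - 97*1/1950 = -5000211/17215 - 97/1950 = -1950416261/6713850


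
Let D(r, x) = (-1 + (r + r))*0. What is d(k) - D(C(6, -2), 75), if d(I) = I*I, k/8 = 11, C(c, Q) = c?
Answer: 7744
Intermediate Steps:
k = 88 (k = 8*11 = 88)
D(r, x) = 0 (D(r, x) = (-1 + 2*r)*0 = 0)
d(I) = I**2
d(k) - D(C(6, -2), 75) = 88**2 - 1*0 = 7744 + 0 = 7744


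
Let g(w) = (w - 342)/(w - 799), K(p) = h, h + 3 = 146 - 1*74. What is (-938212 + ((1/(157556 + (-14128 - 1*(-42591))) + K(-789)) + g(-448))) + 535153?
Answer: -93479707665813/231965693 ≈ -4.0299e+5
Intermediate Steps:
h = 69 (h = -3 + (146 - 1*74) = -3 + (146 - 74) = -3 + 72 = 69)
K(p) = 69
g(w) = (-342 + w)/(-799 + w)
(-938212 + ((1/(157556 + (-14128 - 1*(-42591))) + K(-789)) + g(-448))) + 535153 = (-938212 + ((1/(157556 + (-14128 - 1*(-42591))) + 69) + (-342 - 448)/(-799 - 448))) + 535153 = (-938212 + ((1/(157556 + (-14128 + 42591)) + 69) - 790/(-1247))) + 535153 = (-938212 + ((1/(157556 + 28463) + 69) - 1/1247*(-790))) + 535153 = (-938212 + ((1/186019 + 69) + 790/1247)) + 535153 = (-938212 + (12835312/186019 + 790/1247)) + 535153 = (-938212 + 16152589074/231965693) + 535153 = -217616844171842/231965693 + 535153 = -93479707665813/231965693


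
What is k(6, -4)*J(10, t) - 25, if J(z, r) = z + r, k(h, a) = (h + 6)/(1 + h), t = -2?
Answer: -79/7 ≈ -11.286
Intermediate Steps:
k(h, a) = (6 + h)/(1 + h)
J(z, r) = r + z
k(6, -4)*J(10, t) - 25 = ((6 + 6)/(1 + 6))*(-2 + 10) - 25 = (12/7)*8 - 25 = 96/7 - 25 = -79/7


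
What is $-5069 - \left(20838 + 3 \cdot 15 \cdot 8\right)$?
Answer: $-26267$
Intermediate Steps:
$-5069 - \left(20838 + 3 \cdot 15 \cdot 8\right) = -5069 - \left(20838 + 45 \cdot 8\right) = -5069 - 21198 = -26267$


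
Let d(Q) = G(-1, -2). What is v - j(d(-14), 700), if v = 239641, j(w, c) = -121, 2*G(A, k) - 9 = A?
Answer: 239762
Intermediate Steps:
G(A, k) = 9/2 + A/2
d(Q) = 4 (d(Q) = 9/2 + (½)*(-1) = 9/2 - ½ = 4)
v - j(d(-14), 700) = 239641 - 1*(-121) = 239641 + 121 = 239762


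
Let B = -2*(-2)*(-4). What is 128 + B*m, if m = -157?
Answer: 2640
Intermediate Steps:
B = -16 (B = 4*(-4) = -16)
128 + B*m = 128 - 16*(-157) = 128 + 2512 = 2640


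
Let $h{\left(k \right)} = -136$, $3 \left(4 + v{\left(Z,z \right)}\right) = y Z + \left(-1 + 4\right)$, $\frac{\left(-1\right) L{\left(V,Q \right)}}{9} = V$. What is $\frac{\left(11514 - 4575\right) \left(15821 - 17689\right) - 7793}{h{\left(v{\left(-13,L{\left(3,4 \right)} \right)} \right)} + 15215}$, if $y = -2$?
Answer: $- \frac{12969845}{15079} \approx -860.13$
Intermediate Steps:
$L{\left(V,Q \right)} = - 9 V$
$v{\left(Z,z \right)} = -3 - \frac{2 Z}{3}$ ($v{\left(Z,z \right)} = -4 + \frac{- 2 Z + \left(-1 + 4\right)}{3} = -4 + \frac{- 2 Z + 3}{3} = -4 + \frac{3 - 2 Z}{3} = -4 - \left(-1 + \frac{2 Z}{3}\right) = -3 - \frac{2 Z}{3}$)
$\frac{\left(11514 - 4575\right) \left(15821 - 17689\right) - 7793}{h{\left(v{\left(-13,L{\left(3,4 \right)} \right)} \right)} + 15215} = \frac{\left(11514 - 4575\right) \left(15821 - 17689\right) - 7793}{-136 + 15215} = \frac{6939 \left(-1868\right) - 7793}{15079} = \left(-12962052 - 7793\right) \frac{1}{15079} = \left(-12969845\right) \frac{1}{15079} = - \frac{12969845}{15079}$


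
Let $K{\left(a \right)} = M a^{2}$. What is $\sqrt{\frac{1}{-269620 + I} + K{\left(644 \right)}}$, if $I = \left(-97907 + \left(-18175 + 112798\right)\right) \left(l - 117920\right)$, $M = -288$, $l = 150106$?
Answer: $\frac{i \sqrt{335318369632739538339023}}{52984222} \approx 10929.0 i$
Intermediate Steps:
$K{\left(a \right)} = - 288 a^{2}$
$I = -105698824$ ($I = \left(-97907 + \left(-18175 + 112798\right)\right) \left(150106 - 117920\right) = \left(-97907 + 94623\right) 32186 = \left(-3284\right) 32186 = -105698824$)
$\sqrt{\frac{1}{-269620 + I} + K{\left(644 \right)}} = \sqrt{\frac{1}{-269620 - 105698824} - 288 \cdot 644^{2}} = \sqrt{\frac{1}{-105968444} - 119443968} = \sqrt{- \frac{1}{105968444} - 119443968} = \sqrt{- \frac{12657291434145793}{105968444}} = \frac{i \sqrt{335318369632739538339023}}{52984222}$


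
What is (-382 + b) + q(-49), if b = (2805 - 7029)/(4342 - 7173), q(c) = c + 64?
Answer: -1034753/2831 ≈ -365.51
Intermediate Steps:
q(c) = 64 + c
b = 4224/2831 (b = -4224/(-2831) = -4224*(-1/2831) = 4224/2831 ≈ 1.4921)
(-382 + b) + q(-49) = (-382 + 4224/2831) + (64 - 49) = -1077218/2831 + 15 = -1034753/2831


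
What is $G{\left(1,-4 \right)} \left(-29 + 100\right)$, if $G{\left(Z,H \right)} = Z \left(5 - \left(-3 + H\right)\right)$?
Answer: $852$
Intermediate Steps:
$G{\left(Z,H \right)} = Z \left(8 - H\right)$
$G{\left(1,-4 \right)} \left(-29 + 100\right) = 1 \left(8 - -4\right) \left(-29 + 100\right) = 1 \left(8 + 4\right) 71 = 1 \cdot 12 \cdot 71 = 12 \cdot 71 = 852$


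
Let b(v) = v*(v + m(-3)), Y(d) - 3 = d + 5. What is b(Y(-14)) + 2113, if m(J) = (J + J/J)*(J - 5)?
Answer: 2053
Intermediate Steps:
Y(d) = 8 + d (Y(d) = 3 + (d + 5) = 3 + (5 + d) = 8 + d)
m(J) = (1 + J)*(-5 + J) (m(J) = (J + 1)*(-5 + J) = (1 + J)*(-5 + J))
b(v) = v*(16 + v) (b(v) = v*(v + (-5 + (-3)**2 - 4*(-3))) = v*(v + (-5 + 9 + 12)) = v*(v + 16) = v*(16 + v))
b(Y(-14)) + 2113 = (8 - 14)*(16 + (8 - 14)) + 2113 = -6*(16 - 6) + 2113 = -6*10 + 2113 = -60 + 2113 = 2053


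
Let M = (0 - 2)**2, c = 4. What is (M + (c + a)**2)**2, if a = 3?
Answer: 2809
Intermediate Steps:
M = 4 (M = (-2)**2 = 4)
(M + (c + a)**2)**2 = (4 + (4 + 3)**2)**2 = (4 + 7**2)**2 = (4 + 49)**2 = 53**2 = 2809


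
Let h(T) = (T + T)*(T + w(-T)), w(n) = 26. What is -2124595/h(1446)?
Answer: -2124595/4257024 ≈ -0.49908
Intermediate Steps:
h(T) = 2*T*(26 + T) (h(T) = (T + T)*(T + 26) = (2*T)*(26 + T) = 2*T*(26 + T))
-2124595/h(1446) = -2124595*1/(2892*(26 + 1446)) = -2124595/(2*1446*1472) = -2124595/4257024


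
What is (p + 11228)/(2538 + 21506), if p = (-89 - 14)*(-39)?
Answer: 15245/24044 ≈ 0.63405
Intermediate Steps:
p = 4017 (p = -103*(-39) = 4017)
(p + 11228)/(2538 + 21506) = (4017 + 11228)/(2538 + 21506) = 15245/24044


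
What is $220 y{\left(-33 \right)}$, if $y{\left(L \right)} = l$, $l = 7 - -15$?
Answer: $4840$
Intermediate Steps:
$l = 22$ ($l = 7 + 15 = 22$)
$y{\left(L \right)} = 22$
$220 y{\left(-33 \right)} = 220 \cdot 22 = 4840$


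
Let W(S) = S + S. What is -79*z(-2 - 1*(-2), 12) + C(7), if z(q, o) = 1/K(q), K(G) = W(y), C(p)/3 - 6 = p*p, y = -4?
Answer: 1399/8 ≈ 174.88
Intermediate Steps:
C(p) = 18 + 3*p**2 (C(p) = 18 + 3*(p*p) = 18 + 3*p**2)
W(S) = 2*S
K(G) = -8 (K(G) = 2*(-4) = -8)
z(q, o) = -1/8 (z(q, o) = 1/(-8) = -1/8)
-79*z(-2 - 1*(-2), 12) + C(7) = -79*(-1/8) + (18 + 3*7**2) = 79/8 + (18 + 3*49) = 79/8 + (18 + 147) = 79/8 + 165 = 1399/8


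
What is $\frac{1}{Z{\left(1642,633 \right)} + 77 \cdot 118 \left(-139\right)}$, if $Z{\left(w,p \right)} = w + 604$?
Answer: $- \frac{1}{1260708} \approx -7.932 \cdot 10^{-7}$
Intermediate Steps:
$Z{\left(w,p \right)} = 604 + w$
$\frac{1}{Z{\left(1642,633 \right)} + 77 \cdot 118 \left(-139\right)} = \frac{1}{\left(604 + 1642\right) + 77 \cdot 118 \left(-139\right)} = \frac{1}{2246 + 9086 \left(-139\right)} = \frac{1}{2246 - 1262954} = \frac{1}{-1260708} = - \frac{1}{1260708}$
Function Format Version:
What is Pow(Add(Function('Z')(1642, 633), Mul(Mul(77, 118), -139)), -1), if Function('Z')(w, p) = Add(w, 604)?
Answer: Rational(-1, 1260708) ≈ -7.9320e-7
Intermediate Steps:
Function('Z')(w, p) = Add(604, w)
Pow(Add(Function('Z')(1642, 633), Mul(Mul(77, 118), -139)), -1) = Pow(Add(Add(604, 1642), Mul(Mul(77, 118), -139)), -1) = Pow(Add(2246, Mul(9086, -139)), -1) = Pow(Add(2246, -1262954), -1) = Pow(-1260708, -1) = Rational(-1, 1260708)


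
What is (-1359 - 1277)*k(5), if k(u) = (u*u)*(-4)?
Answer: 263600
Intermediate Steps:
k(u) = -4*u**2 (k(u) = u**2*(-4) = -4*u**2)
(-1359 - 1277)*k(5) = (-1359 - 1277)*(-4*5**2) = -(-10544)*25 = -2636*(-100) = 263600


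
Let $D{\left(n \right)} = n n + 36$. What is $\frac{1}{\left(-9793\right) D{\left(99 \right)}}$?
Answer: $- \frac{1}{96333741} \approx -1.0381 \cdot 10^{-8}$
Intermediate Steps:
$D{\left(n \right)} = 36 + n^{2}$ ($D{\left(n \right)} = n^{2} + 36 = 36 + n^{2}$)
$\frac{1}{\left(-9793\right) D{\left(99 \right)}} = \frac{1}{\left(-9793\right) \left(36 + 99^{2}\right)} = - \frac{1}{9793 \left(36 + 9801\right)} = - \frac{1}{9793 \cdot 9837} = \left(- \frac{1}{9793}\right) \frac{1}{9837} = - \frac{1}{96333741}$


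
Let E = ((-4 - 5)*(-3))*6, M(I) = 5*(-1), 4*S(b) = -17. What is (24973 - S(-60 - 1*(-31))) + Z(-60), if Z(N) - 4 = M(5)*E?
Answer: 96685/4 ≈ 24171.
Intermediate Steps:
S(b) = -17/4 (S(b) = (¼)*(-17) = -17/4)
M(I) = -5
E = 162 (E = -9*(-3)*6 = 27*6 = 162)
Z(N) = -806 (Z(N) = 4 - 5*162 = 4 - 810 = -806)
(24973 - S(-60 - 1*(-31))) + Z(-60) = (24973 - 1*(-17/4)) - 806 = (24973 + 17/4) - 806 = 99909/4 - 806 = 96685/4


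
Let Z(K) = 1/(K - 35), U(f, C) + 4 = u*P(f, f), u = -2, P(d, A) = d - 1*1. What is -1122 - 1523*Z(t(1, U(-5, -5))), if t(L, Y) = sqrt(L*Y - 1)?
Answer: -187613/174 + 1523*sqrt(7)/1218 ≈ -1074.9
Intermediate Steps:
P(d, A) = -1 + d (P(d, A) = d - 1 = -1 + d)
U(f, C) = -2 - 2*f (U(f, C) = -4 - 2*(-1 + f) = -4 + (2 - 2*f) = -2 - 2*f)
t(L, Y) = sqrt(-1 + L*Y)
Z(K) = 1/(-35 + K)
-1122 - 1523*Z(t(1, U(-5, -5))) = -1122 - 1523/(-35 + sqrt(-1 + 1*(-2 - 2*(-5)))) = -1122 - 1523/(-35 + sqrt(-1 + 1*(-2 + 10))) = -1122 - 1523/(-35 + sqrt(-1 + 1*8)) = -1122 - 1523/(-35 + sqrt(-1 + 8)) = -1122 - 1523/(-35 + sqrt(7))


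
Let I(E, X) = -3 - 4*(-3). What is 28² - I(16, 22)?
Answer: 775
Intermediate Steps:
I(E, X) = 9 (I(E, X) = -3 + 12 = 9)
28² - I(16, 22) = 28² - 1*9 = 784 - 9 = 775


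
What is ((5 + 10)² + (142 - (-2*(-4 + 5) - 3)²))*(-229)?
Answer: -78318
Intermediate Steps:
((5 + 10)² + (142 - (-2*(-4 + 5) - 3)²))*(-229) = (15² + (142 - (-2*1 - 3)²))*(-229) = (225 + (142 - (-2 - 3)²))*(-229) = (225 + (142 - 1*(-5)²))*(-229) = (225 + (142 - 1*25))*(-229) = (225 + (142 - 25))*(-229) = (225 + 117)*(-229) = 342*(-229) = -78318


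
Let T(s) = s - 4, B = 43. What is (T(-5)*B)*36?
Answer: -13932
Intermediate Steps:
T(s) = -4 + s
(T(-5)*B)*36 = ((-4 - 5)*43)*36 = -9*43*36 = -387*36 = -13932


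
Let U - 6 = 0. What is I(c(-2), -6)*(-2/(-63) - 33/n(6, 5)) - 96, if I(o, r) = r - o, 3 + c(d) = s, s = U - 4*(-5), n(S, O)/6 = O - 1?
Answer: -28751/504 ≈ -57.046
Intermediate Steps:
U = 6 (U = 6 + 0 = 6)
n(S, O) = -6 + 6*O (n(S, O) = 6*(O - 1) = 6*(-1 + O) = -6 + 6*O)
s = 26 (s = 6 - 4*(-5) = 6 + 20 = 26)
c(d) = 23 (c(d) = -3 + 26 = 23)
I(c(-2), -6)*(-2/(-63) - 33/n(6, 5)) - 96 = (-6 - 1*23)*(-2/(-63) - 33/(-6 + 6*5)) - 96 = (-6 - 23)*(-2*(-1/63) - 33/(-6 + 30)) - 96 = -29*(2/63 - 33/24) - 96 = -29*(2/63 - 33*1/24) - 96 = -29*(2/63 - 11/8) - 96 = -29*(-677/504) - 96 = 19633/504 - 96 = -28751/504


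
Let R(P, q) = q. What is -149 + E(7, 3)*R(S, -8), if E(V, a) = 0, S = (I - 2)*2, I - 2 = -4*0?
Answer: -149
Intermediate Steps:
I = 2 (I = 2 - 4*0 = 2 + 0 = 2)
S = 0 (S = (2 - 2)*2 = 0*2 = 0)
-149 + E(7, 3)*R(S, -8) = -149 + 0*(-8) = -149 + 0 = -149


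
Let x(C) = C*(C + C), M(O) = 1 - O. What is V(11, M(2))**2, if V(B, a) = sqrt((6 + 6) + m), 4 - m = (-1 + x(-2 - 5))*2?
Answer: -178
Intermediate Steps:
x(C) = 2*C**2 (x(C) = C*(2*C) = 2*C**2)
m = -190 (m = 4 - (-1 + 2*(-2 - 5)**2)*2 = 4 - (-1 + 2*(-7)**2)*2 = 4 - (-1 + 2*49)*2 = 4 - (-1 + 98)*2 = 4 - 97*2 = 4 - 1*194 = 4 - 194 = -190)
V(B, a) = I*sqrt(178) (V(B, a) = sqrt((6 + 6) - 190) = sqrt(12 - 190) = sqrt(-178) = I*sqrt(178))
V(11, M(2))**2 = (I*sqrt(178))**2 = -178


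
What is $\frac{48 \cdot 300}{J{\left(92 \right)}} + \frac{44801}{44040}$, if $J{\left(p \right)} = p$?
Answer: $\frac{159574423}{1012920} \approx 157.54$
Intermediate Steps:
$\frac{48 \cdot 300}{J{\left(92 \right)}} + \frac{44801}{44040} = \frac{48 \cdot 300}{92} + \frac{44801}{44040} = 14400 \cdot \frac{1}{92} + 44801 \cdot \frac{1}{44040} = \frac{3600}{23} + \frac{44801}{44040} = \frac{159574423}{1012920}$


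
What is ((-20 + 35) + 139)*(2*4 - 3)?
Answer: 770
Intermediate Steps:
((-20 + 35) + 139)*(2*4 - 3) = (15 + 139)*(8 - 3) = 154*5 = 770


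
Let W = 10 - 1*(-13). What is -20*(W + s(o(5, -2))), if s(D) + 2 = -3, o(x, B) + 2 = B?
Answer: -360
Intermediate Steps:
o(x, B) = -2 + B
s(D) = -5 (s(D) = -2 - 3 = -5)
W = 23 (W = 10 + 13 = 23)
-20*(W + s(o(5, -2))) = -20*(23 - 5) = -20*18 = -360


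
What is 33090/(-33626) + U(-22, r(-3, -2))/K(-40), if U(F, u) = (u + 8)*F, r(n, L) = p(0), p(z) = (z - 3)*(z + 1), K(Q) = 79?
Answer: -3156485/1328227 ≈ -2.3765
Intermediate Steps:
p(z) = (1 + z)*(-3 + z) (p(z) = (-3 + z)*(1 + z) = (1 + z)*(-3 + z))
r(n, L) = -3 (r(n, L) = -3 + 0² - 2*0 = -3 + 0 + 0 = -3)
U(F, u) = F*(8 + u) (U(F, u) = (8 + u)*F = F*(8 + u))
33090/(-33626) + U(-22, r(-3, -2))/K(-40) = 33090/(-33626) - 22*(8 - 3)/79 = 33090*(-1/33626) - 22*5*(1/79) = -16545/16813 - 110*1/79 = -16545/16813 - 110/79 = -3156485/1328227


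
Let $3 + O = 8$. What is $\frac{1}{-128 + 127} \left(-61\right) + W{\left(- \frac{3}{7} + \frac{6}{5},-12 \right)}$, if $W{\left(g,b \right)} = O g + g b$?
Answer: $\frac{278}{5} \approx 55.6$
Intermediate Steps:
$O = 5$ ($O = -3 + 8 = 5$)
$W{\left(g,b \right)} = 5 g + b g$ ($W{\left(g,b \right)} = 5 g + g b = 5 g + b g$)
$\frac{1}{-128 + 127} \left(-61\right) + W{\left(- \frac{3}{7} + \frac{6}{5},-12 \right)} = \frac{1}{-128 + 127} \left(-61\right) + \left(- \frac{3}{7} + \frac{6}{5}\right) \left(5 - 12\right) = \frac{1}{-1} \left(-61\right) + \left(\left(-3\right) \frac{1}{7} + 6 \cdot \frac{1}{5}\right) \left(-7\right) = \left(-1\right) \left(-61\right) + \left(- \frac{3}{7} + \frac{6}{5}\right) \left(-7\right) = 61 + \frac{27}{35} \left(-7\right) = 61 - \frac{27}{5} = \frac{278}{5}$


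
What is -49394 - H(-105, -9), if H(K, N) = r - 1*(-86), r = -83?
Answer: -49397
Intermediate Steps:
H(K, N) = 3 (H(K, N) = -83 - 1*(-86) = -83 + 86 = 3)
-49394 - H(-105, -9) = -49394 - 1*3 = -49394 - 3 = -49397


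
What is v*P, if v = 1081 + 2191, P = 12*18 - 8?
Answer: 680576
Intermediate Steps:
P = 208 (P = 216 - 8 = 208)
v = 3272
v*P = 3272*208 = 680576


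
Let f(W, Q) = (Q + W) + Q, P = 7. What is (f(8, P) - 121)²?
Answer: 9801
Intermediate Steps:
f(W, Q) = W + 2*Q
(f(8, P) - 121)² = ((8 + 2*7) - 121)² = ((8 + 14) - 121)² = (22 - 121)² = (-99)² = 9801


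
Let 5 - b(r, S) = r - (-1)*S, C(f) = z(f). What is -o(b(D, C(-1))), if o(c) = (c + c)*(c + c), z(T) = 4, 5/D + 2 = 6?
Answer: -¼ ≈ -0.25000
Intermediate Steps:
D = 5/4 (D = 5/(-2 + 6) = 5/4 ≈ 1.2500)
C(f) = 4
b(r, S) = 5 - S - r (b(r, S) = 5 - (r - (-1)*S) = 5 - (r + S) = 5 - (S + r) = 5 + (-S - r) = 5 - S - r)
o(c) = 4*c² (o(c) = (2*c)*(2*c) = 4*c²)
-o(b(D, C(-1))) = -4*(5 - 1*4 - 1*5/4)² = -4*(5 - 4 - 5/4)² = -4*(-¼)² = -4/16 = -1*¼ = -¼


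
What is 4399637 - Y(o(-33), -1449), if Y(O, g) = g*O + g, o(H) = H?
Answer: 4353269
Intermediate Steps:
Y(O, g) = g + O*g (Y(O, g) = O*g + g = g + O*g)
4399637 - Y(o(-33), -1449) = 4399637 - (-1449)*(1 - 33) = 4399637 - (-1449)*(-32) = 4399637 - 1*46368 = 4399637 - 46368 = 4353269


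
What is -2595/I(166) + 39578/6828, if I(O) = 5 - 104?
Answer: 400683/12518 ≈ 32.009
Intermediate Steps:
I(O) = -99
-2595/I(166) + 39578/6828 = -2595/(-99) + 39578/6828 = -2595*(-1/99) + 39578*(1/6828) = 865/33 + 19789/3414 = 400683/12518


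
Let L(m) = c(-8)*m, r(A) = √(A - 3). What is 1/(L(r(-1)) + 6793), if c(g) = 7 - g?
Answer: 6793/46145749 - 30*I/46145749 ≈ 0.00014721 - 6.5011e-7*I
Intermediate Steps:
r(A) = √(-3 + A)
L(m) = 15*m (L(m) = (7 - 1*(-8))*m = (7 + 8)*m = 15*m)
1/(L(r(-1)) + 6793) = 1/(15*√(-3 - 1) + 6793) = 1/(15*√(-4) + 6793) = 1/(15*(2*I) + 6793) = 1/(30*I + 6793) = 1/(6793 + 30*I) = (6793 - 30*I)/46145749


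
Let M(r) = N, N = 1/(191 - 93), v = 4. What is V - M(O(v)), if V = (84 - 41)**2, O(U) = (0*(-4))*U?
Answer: 181201/98 ≈ 1849.0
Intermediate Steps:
O(U) = 0 (O(U) = 0*U = 0)
V = 1849 (V = 43**2 = 1849)
N = 1/98 ≈ 0.010204
M(r) = 1/98
V - M(O(v)) = 1849 - 1*1/98 = 1849 - 1/98 = 181201/98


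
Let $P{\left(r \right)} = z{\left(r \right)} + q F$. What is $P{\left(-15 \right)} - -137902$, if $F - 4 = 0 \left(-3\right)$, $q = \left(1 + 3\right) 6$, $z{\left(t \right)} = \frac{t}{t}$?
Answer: $137999$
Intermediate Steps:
$z{\left(t \right)} = 1$
$q = 24$ ($q = 4 \cdot 6 = 24$)
$F = 4$ ($F = 4 + 0 \left(-3\right) = 4 + 0 = 4$)
$P{\left(r \right)} = 97$ ($P{\left(r \right)} = 1 + 24 \cdot 4 = 1 + 96 = 97$)
$P{\left(-15 \right)} - -137902 = 97 - -137902 = 97 + 137902 = 137999$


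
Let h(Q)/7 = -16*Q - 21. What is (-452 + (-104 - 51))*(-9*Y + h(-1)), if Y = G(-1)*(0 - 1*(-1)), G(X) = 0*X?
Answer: 21245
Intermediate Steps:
h(Q) = -147 - 112*Q (h(Q) = 7*(-16*Q - 21) = 7*(-21 - 16*Q) = -147 - 112*Q)
G(X) = 0
Y = 0 (Y = 0*(0 - 1*(-1)) = 0*(0 + 1) = 0*1 = 0)
(-452 + (-104 - 51))*(-9*Y + h(-1)) = (-452 + (-104 - 51))*(-9*0 + (-147 - 112*(-1))) = (-452 - 155)*(0 + (-147 + 112)) = -607*(0 - 35) = -607*(-35) = 21245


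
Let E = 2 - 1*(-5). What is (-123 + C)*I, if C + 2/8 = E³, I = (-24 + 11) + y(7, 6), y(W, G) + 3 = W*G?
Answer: 11427/2 ≈ 5713.5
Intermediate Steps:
y(W, G) = -3 + G*W (y(W, G) = -3 + W*G = -3 + G*W)
I = 26 (I = (-24 + 11) + (-3 + 6*7) = -13 + (-3 + 42) = -13 + 39 = 26)
E = 7 (E = 2 + 5 = 7)
C = 1371/4 (C = -¼ + 7³ = -¼ + 343 = 1371/4 ≈ 342.75)
(-123 + C)*I = (-123 + 1371/4)*26 = (879/4)*26 = 11427/2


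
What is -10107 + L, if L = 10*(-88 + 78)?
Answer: -10207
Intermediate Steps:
L = -100 (L = 10*(-10) = -100)
-10107 + L = -10107 - 100 = -10207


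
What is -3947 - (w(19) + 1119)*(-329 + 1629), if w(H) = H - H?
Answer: -1458647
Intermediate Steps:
w(H) = 0
-3947 - (w(19) + 1119)*(-329 + 1629) = -3947 - (0 + 1119)*(-329 + 1629) = -3947 - 1119*1300 = -3947 - 1*1454700 = -3947 - 1454700 = -1458647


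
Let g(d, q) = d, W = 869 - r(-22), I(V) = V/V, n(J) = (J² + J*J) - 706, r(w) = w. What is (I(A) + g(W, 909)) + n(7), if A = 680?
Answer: 284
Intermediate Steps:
n(J) = -706 + 2*J² (n(J) = (J² + J²) - 706 = 2*J² - 706 = -706 + 2*J²)
I(V) = 1
W = 891 (W = 869 - 1*(-22) = 869 + 22 = 891)
(I(A) + g(W, 909)) + n(7) = (1 + 891) + (-706 + 2*7²) = 892 + (-706 + 2*49) = 892 + (-706 + 98) = 892 - 608 = 284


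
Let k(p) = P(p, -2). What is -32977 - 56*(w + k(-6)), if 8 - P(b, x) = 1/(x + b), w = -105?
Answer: -27552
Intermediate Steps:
P(b, x) = 8 - 1/(b + x) (P(b, x) = 8 - 1/(x + b) = 8 - 1/(b + x))
k(p) = (-17 + 8*p)/(-2 + p) (k(p) = (-1 + 8*p + 8*(-2))/(p - 2) = (-1 + 8*p - 16)/(-2 + p) = (-17 + 8*p)/(-2 + p))
-32977 - 56*(w + k(-6)) = -32977 - 56*(-105 + (-17 + 8*(-6))/(-2 - 6)) = -32977 - 56*(-105 + (-17 - 48)/(-8)) = -32977 - 56*(-105 - ⅛*(-65)) = -32977 - 56*(-105 + 65/8) = -32977 - 56*(-775/8) = -32977 + 5425 = -27552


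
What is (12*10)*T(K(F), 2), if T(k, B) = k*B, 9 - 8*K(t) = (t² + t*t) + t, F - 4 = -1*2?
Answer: -30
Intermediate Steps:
F = 2 (F = 4 - 1*2 = 4 - 2 = 2)
K(t) = 9/8 - t²/4 - t/8 (K(t) = 9/8 - ((t² + t*t) + t)/8 = 9/8 - ((t² + t²) + t)/8 = 9/8 - (2*t² + t)/8 = 9/8 - (t + 2*t²)/8 = 9/8 + (-t²/4 - t/8) = 9/8 - t²/4 - t/8)
T(k, B) = B*k
(12*10)*T(K(F), 2) = (12*10)*(2*(9/8 - ¼*2² - ⅛*2)) = 120*(2*(9/8 - ¼*4 - ¼)) = 120*(2*(9/8 - 1 - ¼)) = 120*(2*(-⅛)) = 120*(-¼) = -30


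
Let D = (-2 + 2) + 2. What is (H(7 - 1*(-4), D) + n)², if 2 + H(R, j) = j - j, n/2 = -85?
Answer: 29584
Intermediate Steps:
n = -170 (n = 2*(-85) = -170)
D = 2 (D = 0 + 2 = 2)
H(R, j) = -2 (H(R, j) = -2 + (j - j) = -2 + 0 = -2)
(H(7 - 1*(-4), D) + n)² = (-2 - 170)² = (-172)² = 29584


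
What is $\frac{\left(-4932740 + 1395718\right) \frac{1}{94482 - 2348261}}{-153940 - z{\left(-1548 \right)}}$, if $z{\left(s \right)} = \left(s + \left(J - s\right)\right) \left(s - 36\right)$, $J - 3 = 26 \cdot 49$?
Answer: $\frac{1768511}{2105962650506} \approx 8.3976 \cdot 10^{-7}$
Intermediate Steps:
$J = 1277$ ($J = 3 + 26 \cdot 49 = 3 + 1274 = 1277$)
$z{\left(s \right)} = -45972 + 1277 s$ ($z{\left(s \right)} = \left(s - \left(-1277 + s\right)\right) \left(s - 36\right) = 1277 \left(-36 + s\right) = -45972 + 1277 s$)
$\frac{\left(-4932740 + 1395718\right) \frac{1}{94482 - 2348261}}{-153940 - z{\left(-1548 \right)}} = \frac{\left(-4932740 + 1395718\right) \frac{1}{94482 - 2348261}}{-153940 - \left(-45972 + 1277 \left(-1548\right)\right)} = \frac{\left(-3537022\right) \frac{1}{-2253779}}{-153940 - \left(-45972 - 1976796\right)} = \frac{\left(-3537022\right) \left(- \frac{1}{2253779}\right)}{-153940 - -2022768} = \frac{3537022}{2253779 \left(-153940 + 2022768\right)} = \frac{3537022}{2253779 \cdot 1868828} = \frac{3537022}{2253779} \cdot \frac{1}{1868828} = \frac{1768511}{2105962650506}$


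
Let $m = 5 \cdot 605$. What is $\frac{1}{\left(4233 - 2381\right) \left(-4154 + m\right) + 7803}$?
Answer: $- \frac{1}{2083105} \approx -4.8005 \cdot 10^{-7}$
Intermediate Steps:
$m = 3025$
$\frac{1}{\left(4233 - 2381\right) \left(-4154 + m\right) + 7803} = \frac{1}{\left(4233 - 2381\right) \left(-4154 + 3025\right) + 7803} = \frac{1}{1852 \left(-1129\right) + 7803} = \frac{1}{-2090908 + 7803} = \frac{1}{-2083105} = - \frac{1}{2083105}$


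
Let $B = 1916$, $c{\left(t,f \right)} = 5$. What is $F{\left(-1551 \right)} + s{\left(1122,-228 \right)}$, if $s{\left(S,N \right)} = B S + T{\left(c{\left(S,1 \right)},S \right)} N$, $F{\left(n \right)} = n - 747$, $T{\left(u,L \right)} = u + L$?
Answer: $1890498$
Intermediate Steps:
$T{\left(u,L \right)} = L + u$
$F{\left(n \right)} = -747 + n$
$s{\left(S,N \right)} = 1916 S + N \left(5 + S\right)$ ($s{\left(S,N \right)} = 1916 S + \left(S + 5\right) N = 1916 S + \left(5 + S\right) N = 1916 S + N \left(5 + S\right)$)
$F{\left(-1551 \right)} + s{\left(1122,-228 \right)} = \left(-747 - 1551\right) + \left(1916 \cdot 1122 - 228 \left(5 + 1122\right)\right) = -2298 + \left(2149752 - 256956\right) = -2298 + 1892796 = 1890498$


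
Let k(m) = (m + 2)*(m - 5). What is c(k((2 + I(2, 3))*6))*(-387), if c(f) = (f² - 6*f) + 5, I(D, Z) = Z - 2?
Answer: -25559415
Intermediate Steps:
I(D, Z) = -2 + Z
k(m) = (-5 + m)*(2 + m) (k(m) = (2 + m)*(-5 + m) = (-5 + m)*(2 + m))
c(f) = 5 + f² - 6*f
c(k((2 + I(2, 3))*6))*(-387) = (5 + (-10 + ((2 + (-2 + 3))*6)² - 3*(2 + (-2 + 3))*6)² - 6*(-10 + ((2 + (-2 + 3))*6)² - 3*(2 + (-2 + 3))*6))*(-387) = (5 + (-10 + ((2 + 1)*6)² - 3*(2 + 1)*6)² - 6*(-10 + ((2 + 1)*6)² - 3*(2 + 1)*6))*(-387) = (5 + (-10 + (3*6)² - 9*6)² - 6*(-10 + (3*6)² - 9*6))*(-387) = (5 + (-10 + 18² - 3*18)² - 6*(-10 + 18² - 3*18))*(-387) = (5 + (-10 + 324 - 54)² - 6*(-10 + 324 - 54))*(-387) = (5 + 260² - 6*260)*(-387) = (5 + 67600 - 1560)*(-387) = 66045*(-387) = -25559415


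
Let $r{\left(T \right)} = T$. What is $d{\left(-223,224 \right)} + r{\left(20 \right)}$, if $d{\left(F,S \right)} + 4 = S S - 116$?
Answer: $50076$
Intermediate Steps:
$d{\left(F,S \right)} = -120 + S^{2}$ ($d{\left(F,S \right)} = -4 + \left(S S - 116\right) = -4 + \left(S^{2} - 116\right) = -4 + \left(-116 + S^{2}\right) = -120 + S^{2}$)
$d{\left(-223,224 \right)} + r{\left(20 \right)} = \left(-120 + 224^{2}\right) + 20 = \left(-120 + 50176\right) + 20 = 50056 + 20 = 50076$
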